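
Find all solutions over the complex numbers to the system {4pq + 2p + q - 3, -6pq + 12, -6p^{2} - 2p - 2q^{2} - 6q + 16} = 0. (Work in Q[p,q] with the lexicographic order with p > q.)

{(-2, -1)}

Compute a lex Gröbner basis by Buchberger's algorithm.
f_1 = 4pq + 2p + q - 3, LT = pq.
f_2 = -6pq + 12, LT = pq.
f_3 = -6p^{2} - 2p - 2q^{2} - 6q + 16, LT = p^{2}.

S(f_1,f_2): lcm = pq. S = \tfrac{1}{2}p + \tfrac{1}{4}q + \tfrac{5}{4}.
  reduce S modulo (f_1, f_2, f_3):
  remainder \tfrac{1}{2}p + \tfrac{1}{4}q + \tfrac{5}{4} ≠ 0; add h_4 = \tfrac{1}{2}p + \tfrac{1}{4}q + \tfrac{5}{4} to the basis.

S(f_1,f_3): lcm = p^{2}q. S = \tfrac{1}{2}p^{2} - \tfrac{1}{12}pq - \tfrac{3}{4}p - \tfrac{1}{3}q^{3} - q^{2} + \tfrac{8}{3}q.
  reduce S modulo (f_1, f_2, f_3, h_4):
  remainder -\tfrac{1}{3}q^{3} - \tfrac{7}{6}q^{2} + \tfrac{21}{8}q + \tfrac{83}{24} ≠ 0; add h_5 = -\tfrac{1}{3}q^{3} - \tfrac{7}{6}q^{2} + \tfrac{21}{8}q + \tfrac{83}{24} to the basis.

S(f_2,f_3): lcm = p^{2}q. S = -\tfrac{1}{3}pq - 2p - \tfrac{1}{3}q^{3} - q^{2} + \tfrac{8}{3}q.
  reduce S modulo (f_1, f_2, f_3, h_4, h_5):
  remainder \tfrac{1}{6}q^{2} + \tfrac{25}{24}q + \tfrac{7}{8} ≠ 0; add h_6 = \tfrac{1}{6}q^{2} + \tfrac{25}{24}q + \tfrac{7}{8} to the basis.

S(f_1,h_4): lcm = pq. S = \tfrac{1}{2}p - \tfrac{1}{2}q^{2} - \tfrac{9}{4}q - \tfrac{3}{4}.
  reduce S modulo (f_1, f_2, f_3, h_4, h_5, h_6):
  remainder \tfrac{5}{8}q + \tfrac{5}{8} ≠ 0; add h_7 = \tfrac{5}{8}q + \tfrac{5}{8} to the basis.

The other S-polynomials (S(f_2,h_4), S(f_3,h_4), S(f_1,h_5), S(f_2,h_5), S(f_3,h_5), S(h_4,h_5), S(f_1,h_6), S(f_2,h_6), S(f_3,h_6), S(h_4,h_6), S(h_5,h_6), S(f_1,h_7), S(f_2,h_7), S(f_3,h_7), S(h_4,h_7), S(h_5,h_7), S(h_6,h_7)) all reduce to 0 modulo the current basis, so we have a Gröbner basis.
Inter-reduce: drop elements whose leading term is divisible by another's, tail-reduce, and make monic.
Reduced Gröbner basis: {p + 2, q + 1}.

A lex Gröbner basis eliminates variables successively. Here q + 1 depends only on q, with roots {-1}; lifting each root through the earlier basis elements recovers the full solutions.
  q = -1: the earlier basis element becomes p + 2 = 0, giving p = -2 — point (-2, -1).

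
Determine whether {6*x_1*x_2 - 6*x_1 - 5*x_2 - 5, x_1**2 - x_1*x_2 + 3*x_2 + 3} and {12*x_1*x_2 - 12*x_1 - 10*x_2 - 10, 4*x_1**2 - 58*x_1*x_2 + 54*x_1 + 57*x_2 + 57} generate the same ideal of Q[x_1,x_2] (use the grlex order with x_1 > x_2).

Yes, the ideals are equal.

For a fixed monomial order, each ideal has a unique reduced Gröbner basis; comparing bases decides equality.
Buchberger on the first generating set:
f_1 = 6*x_1*x_2 - 6*x_1 - 5*x_2 - 5, LT = x_1*x_2.
f_2 = x_1**2 - x_1*x_2 + 3*x_2 + 3, LT = x_1**2.

S(f_1,f_2): lcm = x_1**2*x_2. S = x_1*x_2**2 - x_1**2 - 5/6*x_1*x_2 - 3*x_2**2 - 5/6*x_1 - 3*x_2.
  leading term x_1*x_2**2: subtract (1/6*x_2)·f_1 from x_1*x_2**2 - x_1**2 - 5/6*x_1*x_2 - 3*x_2**2 - 5/6*x_1 - 3*x_2 → -x_1**2 + 1/6*x_1*x_2 - 13/6*x_2**2 - 5/6*x_1 - 13/6*x_2
  leading term x_1**2: subtract (-1)·f_2 from -x_1**2 + 1/6*x_1*x_2 - 13/6*x_2**2 - 5/6*x_1 - 13/6*x_2 → -5/6*x_1*x_2 - 13/6*x_2**2 - 5/6*x_1 + 5/6*x_2 + 3
  leading term x_1*x_2: subtract (-5/36)·f_1 from -5/6*x_1*x_2 - 13/6*x_2**2 - 5/6*x_1 + 5/6*x_2 + 3 → -13/6*x_2**2 - 5/3*x_1 + 5/36*x_2 + 83/36
  leading term x_2**2: no divisor's leading term divides it; move -13/6*x_2**2 to the remainder.
  leading term x_1: no divisor's leading term divides it; move -5/3*x_1 to the remainder.
  leading term x_2: no divisor's leading term divides it; move 5/36*x_2 to the remainder.
  leading term 1: no divisor's leading term divides it; move 83/36 to the remainder.
  remainder -13/6*x_2**2 - 5/3*x_1 + 5/36*x_2 + 83/36 ≠ 0; add g_3 = -13/6*x_2**2 - 5/3*x_1 + 5/36*x_2 + 83/36 to the basis.

The other S-polynomials (S(f_1,g_3), S(f_2,g_3)) all reduce to 0 modulo the current basis, so we have a Gröbner basis.
Inter-reduce: drop elements whose leading term is divisible by another's, tail-reduce, and make monic.
Reduced Gröbner basis: {x_1**2 - x_1 + 13/6*x_2 + 13/6, x_1*x_2 - x_1 - 5/6*x_2 - 5/6, x_2**2 + 10/13*x_1 - 5/78*x_2 - 83/78}.

Buchberger on the second generating set:
h_1 = 12*x_1*x_2 - 12*x_1 - 10*x_2 - 10, LT = x_1*x_2.
h_2 = 4*x_1**2 - 58*x_1*x_2 + 54*x_1 + 57*x_2 + 57, LT = x_1**2.

S(h_1,h_2): lcm = x_1**2*x_2. S = 29/2*x_1*x_2**2 - x_1**2 - 43/3*x_1*x_2 - 57/4*x_2**2 - 5/6*x_1 - 57/4*x_2.
  leading term x_1*x_2**2: subtract (29/24*x_2)·h_1 from 29/2*x_1*x_2**2 - x_1**2 - 43/3*x_1*x_2 - 57/4*x_2**2 - 5/6*x_1 - 57/4*x_2 → -x_1**2 + 1/6*x_1*x_2 - 13/6*x_2**2 - 5/6*x_1 - 13/6*x_2
  leading term x_1**2: subtract (-1/4)·h_2 from -x_1**2 + 1/6*x_1*x_2 - 13/6*x_2**2 - 5/6*x_1 - 13/6*x_2 → -43/3*x_1*x_2 - 13/6*x_2**2 + 38/3*x_1 + 145/12*x_2 + 57/4
  leading term x_1*x_2: subtract (-43/36)·h_1 from -43/3*x_1*x_2 - 13/6*x_2**2 + 38/3*x_1 + 145/12*x_2 + 57/4 → -13/6*x_2**2 - 5/3*x_1 + 5/36*x_2 + 83/36
  leading term x_2**2: no divisor's leading term divides it; move -13/6*x_2**2 to the remainder.
  leading term x_1: no divisor's leading term divides it; move -5/3*x_1 to the remainder.
  leading term x_2: no divisor's leading term divides it; move 5/36*x_2 to the remainder.
  leading term 1: no divisor's leading term divides it; move 83/36 to the remainder.
  remainder -13/6*x_2**2 - 5/3*x_1 + 5/36*x_2 + 83/36 ≠ 0; add k_3 = -13/6*x_2**2 - 5/3*x_1 + 5/36*x_2 + 83/36 to the basis.

The other S-polynomials (S(h_1,k_3), S(h_2,k_3)) all reduce to 0 modulo the current basis, so we have a Gröbner basis.
Inter-reduce: drop elements whose leading term is divisible by another's, tail-reduce, and make monic.
Reduced Gröbner basis: {x_1**2 - x_1 + 13/6*x_2 + 13/6, x_1*x_2 - x_1 - 5/6*x_2 - 5/6, x_2**2 + 10/13*x_1 - 5/78*x_2 - 83/78}.

The two bases agree; hence the ideals are identical.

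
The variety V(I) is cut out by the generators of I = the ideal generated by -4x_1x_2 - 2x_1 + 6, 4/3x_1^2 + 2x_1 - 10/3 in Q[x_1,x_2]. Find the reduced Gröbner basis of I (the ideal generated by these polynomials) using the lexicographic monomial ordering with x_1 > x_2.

G = {x_1 - 5/3x_2 + 2/3, x_2^2 + 1/10x_2 - 11/10}

Buchberger's algorithm terminates because the ascending chain of leading-term ideals stabilizes.

f_1 = -4x_1x_2 - 2x_1 + 6, LT = x_1x_2.
f_2 = 4/3x_1^2 + 2x_1 - 10/3, LT = x_1^2.

S(f_1,f_2): lcm = x_1^2x_2. S = 1/2x_1^2 - 3/2x_1x_2 - 3/2x_1 + 5/2x_2.
  leading term x_1^2: subtract (3/8)·f_2 from 1/2x_1^2 - 3/2x_1x_2 - 3/2x_1 + 5/2x_2 → -3/2x_1x_2 - 9/4x_1 + 5/2x_2 + 5/4
  leading term x_1x_2: subtract (3/8)·f_1 from -3/2x_1x_2 - 9/4x_1 + 5/2x_2 + 5/4 → -3/2x_1 + 5/2x_2 - 1
  leading term x_1: no divisor's leading term divides it; move -3/2x_1 to the remainder.
  leading term x_2: no divisor's leading term divides it; move 5/2x_2 to the remainder.
  leading term 1: no divisor's leading term divides it; move -1 to the remainder.
  remainder -3/2x_1 + 5/2x_2 - 1 ≠ 0; add g_3 = -3/2x_1 + 5/2x_2 - 1 to the basis.

S(f_1,g_3): lcm = x_1x_2. S = 1/2x_1 + 5/3x_2^2 - 2/3x_2 - 3/2.
  leading term x_1: subtract (-1/3)·g_3 from 1/2x_1 + 5/3x_2^2 - 2/3x_2 - 3/2 → 5/3x_2^2 + 1/6x_2 - 11/6
  leading term x_2^2: no divisor's leading term divides it; move 5/3x_2^2 to the remainder.
  leading term x_2: no divisor's leading term divides it; move 1/6x_2 to the remainder.
  leading term 1: no divisor's leading term divides it; move -11/6 to the remainder.
  remainder 5/3x_2^2 + 1/6x_2 - 11/6 ≠ 0; add g_4 = 5/3x_2^2 + 1/6x_2 - 11/6 to the basis.

The other S-polynomials (S(f_2,g_3), S(f_1,g_4), S(f_2,g_4), S(g_3,g_4)) all reduce to 0 modulo the current basis, so we have a Gröbner basis.
Inter-reduce: drop elements whose leading term is divisible by another's, tail-reduce, and make monic.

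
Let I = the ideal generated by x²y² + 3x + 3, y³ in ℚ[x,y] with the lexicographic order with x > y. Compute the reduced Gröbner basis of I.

G = {x + ⅓y² + 1, y³}

f_1 = x²y² + 3x + 3, LT = x²y².
f_2 = y³, LT = y³.

S(f_1,f_2): lcm = x²y³. S = 3xy + 3y.
  reduce S modulo (f_1, f_2):
  remainder 3xy + 3y ≠ 0; add g_3 = 3xy + 3y to the basis.

S(f_1,g_3): lcm = x²y². S = -xy² + 3x + 3.
  reduce S modulo (f_1, f_2, g_3):
  remainder 3x + y² + 3 ≠ 0; add g_4 = 3x + y² + 3 to the basis.

The other S-polynomials (S(f_2,g_3), S(f_1,g_4), S(f_2,g_4), S(g_3,g_4)) all reduce to 0 modulo the current basis, so we have a Gröbner basis.
Inter-reduce: drop elements whose leading term is divisible by another's, tail-reduce, and make monic.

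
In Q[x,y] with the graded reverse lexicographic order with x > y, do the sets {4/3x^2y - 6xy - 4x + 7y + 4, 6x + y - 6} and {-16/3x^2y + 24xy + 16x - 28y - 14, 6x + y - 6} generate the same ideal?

No, the ideals differ.

Two ideals are equal iff their reduced Gröbner bases coincide (the reduced basis is unique for a fixed ordering).
Buchberger on the first generating set:
f_1 = 4/3x^2y - 6xy - 4x + 7y + 4, LT = x^2y.
f_2 = 6x + y - 6, LT = x.

S(f_1,f_2): lcm = x^2y. S = -1/6xy^2 - 7/2xy - 3x + 21/4y + 3.
  leading term xy^2: subtract (-1/36y^2)·f_2 from -1/6xy^2 - 7/2xy - 3x + 21/4y + 3 → 1/36y^3 - 7/2xy - 1/6y^2 - 3x + 21/4y + 3
  leading term y^3: no divisor's leading term divides it; move 1/36y^3 to the remainder.
  leading term xy: subtract (-7/12y)·f_2 from -7/2xy - 1/6y^2 - 3x + 21/4y + 3 → 5/12y^2 - 3x + 7/4y + 3
  leading term y^2: no divisor's leading term divides it; move 5/12y^2 to the remainder.
  leading term x: subtract (-1/2)·f_2 from -3x + 7/4y + 3 → 9/4y
  leading term y: no divisor's leading term divides it; move 9/4y to the remainder.
  remainder 1/36y^3 + 5/12y^2 + 9/4y ≠ 0; add g_3 = 1/36y^3 + 5/12y^2 + 9/4y to the basis.

The other S-polynomials (S(f_1,g_3), S(f_2,g_3)) all reduce to 0 modulo the current basis, so we have a Gröbner basis.
Inter-reduce: drop elements whose leading term is divisible by another's, tail-reduce, and make monic.
Reduced Gröbner basis: {y^3 + 15y^2 + 81y, x + 1/6y - 1}.

Buchberger on the second generating set:
h_1 = -16/3x^2y + 24xy + 16x - 28y - 14, LT = x^2y.
h_2 = 6x + y - 6, LT = x.

S(h_1,h_2): lcm = x^2y. S = -1/6xy^2 - 7/2xy - 3x + 21/4y + 21/8.
  leading term xy^2: subtract (-1/36y^2)·h_2 from -1/6xy^2 - 7/2xy - 3x + 21/4y + 21/8 → 1/36y^3 - 7/2xy - 1/6y^2 - 3x + 21/4y + 21/8
  leading term y^3: no divisor's leading term divides it; move 1/36y^3 to the remainder.
  leading term xy: subtract (-7/12y)·h_2 from -7/2xy - 1/6y^2 - 3x + 21/4y + 21/8 → 5/12y^2 - 3x + 7/4y + 21/8
  leading term y^2: no divisor's leading term divides it; move 5/12y^2 to the remainder.
  leading term x: subtract (-1/2)·h_2 from -3x + 7/4y + 21/8 → 9/4y - 3/8
  leading term y: no divisor's leading term divides it; move 9/4y to the remainder.
  leading term 1: no divisor's leading term divides it; move -3/8 to the remainder.
  remainder 1/36y^3 + 5/12y^2 + 9/4y - 3/8 ≠ 0; add k_3 = 1/36y^3 + 5/12y^2 + 9/4y - 3/8 to the basis.

The other S-polynomials (S(h_1,k_3), S(h_2,k_3)) all reduce to 0 modulo the current basis, so we have a Gröbner basis.
Inter-reduce: drop elements whose leading term is divisible by another's, tail-reduce, and make monic.
Reduced Gröbner basis: {y^3 + 15y^2 + 81y - 27/2, x + 1/6y - 1}.

Since the reduced bases disagree, the two ideals are not the same.
The choice of monomial ordering does not affect the verdict — as long as both bases are computed under the same ordering, their equality decides ideal equality.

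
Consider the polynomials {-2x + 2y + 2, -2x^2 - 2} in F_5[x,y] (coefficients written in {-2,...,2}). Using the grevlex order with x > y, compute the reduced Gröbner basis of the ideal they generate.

G = {y^2 + 2y + 2, x - y - 1}

Buchberger's algorithm terminates because the ascending chain of leading-term ideals stabilizes.

f_1 = -2x + 2y + 2, LT = x.
f_2 = -2x^2 - 2, LT = x^2.

S(f_1,f_2): lcm = x^2. S = -xy - x - 1.
  leading term xy: subtract (-2y)·f_1 from -xy - x - 1 → -y^2 - x - y - 1
  leading term y^2: no divisor's leading term divides it; move -y^2 to the remainder.
  leading term x: subtract (-2)·f_1 from -x - y - 1 → -2y - 2
  leading term y: no divisor's leading term divides it; move -2y to the remainder.
  leading term 1: no divisor's leading term divides it; move -2 to the remainder.
  remainder -y^2 - 2y - 2 ≠ 0; add g_3 = -y^2 - 2y - 2 to the basis.

The other S-polynomials (S(f_1,g_3), S(f_2,g_3)) all reduce to 0 modulo the current basis, so we have a Gröbner basis.
Inter-reduce: drop elements whose leading term is divisible by another's, tail-reduce, and make monic.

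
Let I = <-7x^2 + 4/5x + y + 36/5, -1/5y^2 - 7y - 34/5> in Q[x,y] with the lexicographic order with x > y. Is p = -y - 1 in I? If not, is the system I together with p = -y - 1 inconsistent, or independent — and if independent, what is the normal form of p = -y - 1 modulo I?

First compute the reduced Gröbner basis of I by Buchberger's algorithm.
f_1 = -7x^2 + 4/5x + y + 36/5, LT = x^2.
f_2 = -1/5y^2 - 7y - 34/5, LT = y^2.

The S-polynomials (S(f_1,f_2)) all reduce to 0 modulo the current basis, so we have a Gröbner basis.
Inter-reduce: drop elements whose leading term is divisible by another's, tail-reduce, and make monic.
Reduced Gröbner basis: {x^2 - 4/35x - 1/7y - 36/35, y^2 + 35y + 34}.
Label its elements g_1 = x^2 - 4/35x - 1/7y - 36/35, g_2 = y^2 + 35y + 34.

Reduce p = -y - 1 modulo G:
  leading term y: no divisor's leading term divides it; move -y to the remainder.
  leading term 1: no divisor's leading term divides it; move -1 to the remainder.
  normal form = -y - 1.
The normal form is nonzero, so p ∉ I. Since p minus its normal form lies in I, I + (p) = I + (r) where r = -y - 1; decide whether this ideal is the whole ring.
Run Buchberger on G together with r (pairs among the g_i already reduce to 0 since G is a Gröbner basis):
g_1 = x^2 - 4/35x - 1/7y - 36/35, LT = x^2.
g_2 = y^2 + 35y + 34, LT = y^2.
r = -y - 1, LT = y.

The S-polynomials (S(g_1,g_2), S(g_1,r), S(g_2,r)) all reduce to 0 modulo the current basis, so we have a Gröbner basis.
Inter-reduce: drop elements whose leading term is divisible by another's, tail-reduce, and make monic.
Reduced Gröbner basis: {x^2 - 4/35x - 31/35, y + 1}.
The reduced Gröbner basis of I + (p) is {x^2 - 4/35x - 31/35, y + 1} ≠ {1}, a proper ideal, so the enlarged system stays consistent: p is independent of I, with normal form -y - 1.

Ideal membership is decidable via reduction modulo a Gröbner basis.

-y - 1 is independent of I; its normal form modulo I is -y - 1.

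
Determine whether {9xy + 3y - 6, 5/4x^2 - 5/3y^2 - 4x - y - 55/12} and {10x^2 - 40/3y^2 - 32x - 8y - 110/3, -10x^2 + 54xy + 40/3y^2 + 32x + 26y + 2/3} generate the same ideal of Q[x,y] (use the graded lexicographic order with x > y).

Yes, the ideals are equal.

Two ideals are equal iff their reduced Gröbner bases coincide (the reduced basis is unique for a fixed ordering).
Buchberger on the first generating set:
f_1 = 9xy + 3y - 6, LT = xy.
f_2 = 5/4x^2 - 5/3y^2 - 4x - y - 55/12, LT = x^2.

S(f_1,f_2): lcm = x^2y. S = 4/3y^3 + 53/15xy + 4/5y^2 - 2/3x + 11/3y.
  leading term y^3: no divisor's leading term divides it; move 4/3y^3 to the remainder.
  leading term xy: subtract (53/135)·f_1 from 53/15xy + 4/5y^2 - 2/3x + 11/3y → 4/5y^2 - 2/3x + 112/45y + 106/45
  leading term y^2: no divisor's leading term divides it; move 4/5y^2 to the remainder.
  leading term x: no divisor's leading term divides it; move -2/3x to the remainder.
  leading term y: no divisor's leading term divides it; move 112/45y to the remainder.
  leading term 1: no divisor's leading term divides it; move 106/45 to the remainder.
  remainder 4/3y^3 + 4/5y^2 - 2/3x + 112/45y + 106/45 ≠ 0; add g_3 = 4/3y^3 + 4/5y^2 - 2/3x + 112/45y + 106/45 to the basis.

S(f_1,g_3): lcm = xy^3. S = -3/5xy^2 + 1/3y^3 + 1/2x^2 - 28/15xy - 2/3y^2 - 53/30x.
  leading term xy^2: subtract (-1/15y)·f_1 from -3/5xy^2 + 1/3y^3 + 1/2x^2 - 28/15xy - 2/3y^2 - 53/30x → 1/3y^3 + 1/2x^2 - 28/15xy - 7/15y^2 - 53/30x - 2/5y
  leading term y^3: subtract (1/4)·g_3 from 1/3y^3 + 1/2x^2 - 28/15xy - 7/15y^2 - 53/30x - 2/5y → 1/2x^2 - 28/15xy - 2/3y^2 - 8/5x - 46/45y - 53/90
  leading term x^2: subtract (2/5)·f_2 from 1/2x^2 - 28/15xy - 2/3y^2 - 8/5x - 46/45y - 53/90 → -28/15xy - 28/45y + 56/45
  leading term xy: subtract (-28/135)·f_1 from -28/15xy - 28/45y + 56/45 → 0
  remainder 0.

S(f_2,g_3): leading monomials are coprime, so the S-polynomial reduces to 0 (Buchberger's first criterion).
Every S-polynomial of the final basis reduces to 0, so we have a Gröbner basis.
Inter-reduce: drop elements whose leading term is divisible by another's, tail-reduce, and make monic.
Reduced Gröbner basis: {y^3 + 3/5y^2 - 1/2x + 28/15y + 53/30, x^2 - 4/3y^2 - 16/5x - 4/5y - 11/3, xy + 1/3y - 2/3}.

Buchberger on the second generating set:
h_1 = 10x^2 - 40/3y^2 - 32x - 8y - 110/3, LT = x^2.
h_2 = -10x^2 + 54xy + 40/3y^2 + 32x + 26y + 2/3, LT = x^2.

S(h_1,h_2): lcm = x^2. S = 27/5xy + 9/5y - 18/5.
  leading term xy: no divisor's leading term divides it; move 27/5xy to the remainder.
  leading term y: no divisor's leading term divides it; move 9/5y to the remainder.
  leading term 1: no divisor's leading term divides it; move -18/5 to the remainder.
  remainder 27/5xy + 9/5y - 18/5 ≠ 0; add k_3 = 27/5xy + 9/5y - 18/5 to the basis.

S(h_1,k_3): lcm = x^2y. S = -4/3y^3 - 53/15xy - 4/5y^2 + 2/3x - 11/3y.
  leading term y^3: no divisor's leading term divides it; move -4/3y^3 to the remainder.
  leading term xy: subtract (-53/81)·k_3 from -53/15xy - 4/5y^2 + 2/3x - 11/3y → -4/5y^2 + 2/3x - 112/45y - 106/45
  leading term y^2: no divisor's leading term divides it; move -4/5y^2 to the remainder.
  leading term x: no divisor's leading term divides it; move 2/3x to the remainder.
  leading term y: no divisor's leading term divides it; move -112/45y to the remainder.
  leading term 1: no divisor's leading term divides it; move -106/45 to the remainder.
  remainder -4/3y^3 - 4/5y^2 + 2/3x - 112/45y - 106/45 ≠ 0; add k_4 = -4/3y^3 - 4/5y^2 + 2/3x - 112/45y - 106/45 to the basis.

S(h_2,k_3): lcm = x^2y. S = -27/5xy^2 - 4/3y^3 - 53/15xy - 13/5y^2 + 2/3x - 1/15y.
  leading term xy^2: subtract (-y)·k_3 from -27/5xy^2 - 4/3y^3 - 53/15xy - 13/5y^2 + 2/3x - 1/15y → -4/3y^3 - 53/15xy - 4/5y^2 + 2/3x - 11/3y
  leading term y^3: subtract (1)·k_4 from -4/3y^3 - 53/15xy - 4/5y^2 + 2/3x - 11/3y → -53/15xy - 53/45y + 106/45
  leading term xy: subtract (-53/81)·k_3 from -53/15xy - 53/45y + 106/45 → 0
  remainder 0.

S(h_1,k_4): leading monomials are coprime, so the S-polynomial reduces to 0 (Buchberger's first criterion).
S(h_2,k_4): leading monomials are coprime, so the S-polynomial reduces to 0 (Buchberger's first criterion).
S(k_3,k_4): lcm = xy^3. S = -3/5xy^2 + 1/3y^3 + 1/2x^2 - 28/15xy - 2/3y^2 - 53/30x.
  leading term xy^2: subtract (-1/9y)·k_3 from -3/5xy^2 + 1/3y^3 + 1/2x^2 - 28/15xy - 2/3y^2 - 53/30x → 1/3y^3 + 1/2x^2 - 28/15xy - 7/15y^2 - 53/30x - 2/5y
  leading term y^3: subtract (-1/4)·k_4 from 1/3y^3 + 1/2x^2 - 28/15xy - 7/15y^2 - 53/30x - 2/5y → 1/2x^2 - 28/15xy - 2/3y^2 - 8/5x - 46/45y - 53/90
  leading term x^2: subtract (1/20)·h_1 from 1/2x^2 - 28/15xy - 2/3y^2 - 8/5x - 46/45y - 53/90 → -28/15xy - 28/45y + 56/45
  leading term xy: subtract (-28/81)·k_3 from -28/15xy - 28/45y + 56/45 → 0
  remainder 0.

Every S-polynomial of the final basis reduces to 0, so we have a Gröbner basis.
Inter-reduce: drop elements whose leading term is divisible by another's, tail-reduce, and make monic.
Reduced Gröbner basis: {y^3 + 3/5y^2 - 1/2x + 28/15y + 53/30, x^2 - 4/3y^2 - 16/5x - 4/5y - 11/3, xy + 1/3y - 2/3}.

The two bases agree; hence the ideals are identical.
The same test decides containment: I ⊆ J iff every generator of I reduces to 0 modulo a Gröbner basis of J.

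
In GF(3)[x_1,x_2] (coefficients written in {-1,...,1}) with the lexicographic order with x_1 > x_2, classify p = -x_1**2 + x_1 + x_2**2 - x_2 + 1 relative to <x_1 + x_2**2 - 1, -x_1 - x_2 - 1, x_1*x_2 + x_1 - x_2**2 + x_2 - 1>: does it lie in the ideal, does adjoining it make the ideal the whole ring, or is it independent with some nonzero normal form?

-x_1**2 + x_1 + x_2**2 - x_2 + 1 is independent of I; its normal form modulo I is -x_2 - 1.

First compute the reduced Gröbner basis of I by Buchberger's algorithm.
f_1 = x_1 + x_2**2 - 1, LT = x_1.
f_2 = -x_1 - x_2 - 1, LT = x_1.
f_3 = x_1*x_2 + x_1 - x_2**2 + x_2 - 1, LT = x_1*x_2.

S(f_1,f_2): lcm = x_1. S = x_2**2 - x_2 + 1.
  reduce S modulo (f_1, f_2, f_3):
  remainder x_2**2 - x_2 + 1 ≠ 0; add h_4 = x_2**2 - x_2 + 1 to the basis.

The other S-polynomials (S(f_1,f_3), S(f_2,f_3), S(f_1,h_4), S(f_2,h_4), S(f_3,h_4)) all reduce to 0 modulo the current basis, so we have a Gröbner basis.
Inter-reduce: drop elements whose leading term is divisible by another's, tail-reduce, and make monic.
Reduced Gröbner basis: {x_1 + x_2 + 1, x_2**2 - x_2 + 1}.
Label its elements g_1 = x_1 + x_2 + 1, g_2 = x_2**2 - x_2 + 1.

Reduce p = -x_1**2 + x_1 + x_2**2 - x_2 + 1 modulo G:
  leading term x_1**2: subtract (-x_1)·g_1 from -x_1**2 + x_1 + x_2**2 - x_2 + 1 → x_1*x_2 - x_1 + x_2**2 - x_2 + 1
  leading term x_1*x_2: subtract (x_2)·g_1 from x_1*x_2 - x_1 + x_2**2 - x_2 + 1 → -x_1 + x_2 + 1
  leading term x_1: subtract (-1)·g_1 from -x_1 + x_2 + 1 → -x_2 - 1
  leading term x_2: no divisor's leading term divides it; move -x_2 to the remainder.
  leading term 1: no divisor's leading term divides it; move -1 to the remainder.
  normal form = -x_2 - 1.
The normal form is nonzero, so p ∉ I. Since p minus its normal form lies in I, I + (p) = I + (r) where r = -x_2 - 1; decide whether this ideal is the whole ring.
Run Buchberger on G together with r (pairs among the g_i already reduce to 0 since G is a Gröbner basis):
g_1 = x_1 + x_2 + 1, LT = x_1.
g_2 = x_2**2 - x_2 + 1, LT = x_2**2.
r = -x_2 - 1, LT = x_2.

The S-polynomials (S(g_1,g_2), S(g_1,r), S(g_2,r)) all reduce to 0 modulo the current basis, so we have a Gröbner basis.
Inter-reduce: drop elements whose leading term is divisible by another's, tail-reduce, and make monic.
Reduced Gröbner basis: {x_1, x_2 + 1}.
The reduced Gröbner basis of I + (p) is {x_1, x_2 + 1} ≠ {1}, a proper ideal, so the enlarged system stays consistent: p is independent of I, with normal form -x_2 - 1.

The remainder on division by a Gröbner basis is unique — it is the normal form.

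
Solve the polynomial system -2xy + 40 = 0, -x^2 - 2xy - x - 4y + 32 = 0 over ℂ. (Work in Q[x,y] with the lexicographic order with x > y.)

{(-4, -5), (3/2 + sqrt(71)*I/2, 3/2 - sqrt(71)*I/2), (3/2 - sqrt(71)*I/2, 3/2 + sqrt(71)*I/2)}

Compute a lex Gröbner basis by Buchberger's algorithm.
f_1 = -2xy + 40, LT = xy.
f_2 = -x^2 - 2xy - x - 4y + 32, LT = x^2.

S(f_1,f_2): lcm = x^2y. S = -2xy^2 - xy - 20x - 4y^2 + 32y.
  leading term xy^2: subtract (y)·f_1 from -2xy^2 - xy - 20x - 4y^2 + 32y → -xy - 20x - 4y^2 - 8y
  leading term xy: subtract (1/2)·f_1 from -xy - 20x - 4y^2 - 8y → -20x - 4y^2 - 8y - 20
  leading term x: no divisor's leading term divides it; move -20x to the remainder.
  leading term y^2: no divisor's leading term divides it; move -4y^2 to the remainder.
  leading term y: no divisor's leading term divides it; move -8y to the remainder.
  leading term 1: no divisor's leading term divides it; move -20 to the remainder.
  remainder -20x - 4y^2 - 8y - 20 ≠ 0; add h_3 = -20x - 4y^2 - 8y - 20 to the basis.

S(f_1,h_3): lcm = xy. S = -1/5y^3 - 2/5y^2 - y - 20.
  leading term y^3: no divisor's leading term divides it; move -1/5y^3 to the remainder.
  leading term y^2: no divisor's leading term divides it; move -2/5y^2 to the remainder.
  leading term y: no divisor's leading term divides it; move -y to the remainder.
  leading term 1: no divisor's leading term divides it; move -20 to the remainder.
  remainder -1/5y^3 - 2/5y^2 - y - 20 ≠ 0; add h_4 = -1/5y^3 - 2/5y^2 - y - 20 to the basis.

The other S-polynomials (S(f_2,h_3), S(f_1,h_4), S(f_2,h_4), S(h_3,h_4)) all reduce to 0 modulo the current basis, so we have a Gröbner basis.
Inter-reduce: drop elements whose leading term is divisible by another's, tail-reduce, and make monic.
Reduced Gröbner basis: {x + 1/5y^2 + 2/5y + 1, y^3 + 2y^2 + 5y + 100}.

Since the basis is lex-ordered, y^3 + 2y^2 + 5y + 100 is univariate in y. Its roots are {-5, 3/2 - sqrt(71)*I/2, 3/2 + sqrt(71)*I/2}. Back-substituting each root into the other basis elements fixes the other coordinates.
  y = -5: the earlier basis element becomes x + 4 = 0, giving x = -4 — point (-4, -5).
  y = 3/2 - sqrt(71)*I/2: the earlier basis element becomes x - 3/2 - sqrt(71)*I/2 = 0, giving x = 3/2 + sqrt(71)*I/2 — point (3/2 + sqrt(71)*I/2, 3/2 - sqrt(71)*I/2).
  y = 3/2 + sqrt(71)*I/2: the earlier basis element becomes x - 3/2 + sqrt(71)*I/2 = 0, giving x = 3/2 - sqrt(71)*I/2 — point (3/2 - sqrt(71)*I/2, 3/2 + sqrt(71)*I/2).
Check: every point annihilates each of the original generators.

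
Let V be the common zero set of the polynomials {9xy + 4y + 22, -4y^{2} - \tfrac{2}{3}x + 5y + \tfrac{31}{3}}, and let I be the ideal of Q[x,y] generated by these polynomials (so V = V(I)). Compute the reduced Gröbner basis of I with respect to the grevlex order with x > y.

G = {x^{2} - \tfrac{271}{18}x - \tfrac{44}{3}y + \tfrac{103}{9}, xy + \tfrac{4}{9}y + \tfrac{22}{9}, y^{2} + \tfrac{1}{6}x - \tfrac{5}{4}y - \tfrac{31}{12}}

The reduced Gröbner basis is the canonical form of the ideal for this ordering.

f_1 = 9xy + 4y + 22, LT = xy.
f_2 = -4y^{2} - \tfrac{2}{3}x + 5y + \tfrac{31}{3}, LT = y^{2}.

S(f_1,f_2): lcm = xy^{2}. S = -\tfrac{1}{6}x^{2} + \tfrac{5}{4}xy + \tfrac{4}{9}y^{2} + \tfrac{31}{12}x + \tfrac{22}{9}y.
  reduce S modulo (f_1, f_2):
  remainder -\tfrac{1}{6}x^{2} + \tfrac{271}{108}x + \tfrac{22}{9}y - \tfrac{103}{54} ≠ 0; add g_3 = -\tfrac{1}{6}x^{2} + \tfrac{271}{108}x + \tfrac{22}{9}y - \tfrac{103}{54} to the basis.

The other S-polynomials (S(f_1,g_3), S(f_2,g_3)) all reduce to 0 modulo the current basis, so we have a Gröbner basis.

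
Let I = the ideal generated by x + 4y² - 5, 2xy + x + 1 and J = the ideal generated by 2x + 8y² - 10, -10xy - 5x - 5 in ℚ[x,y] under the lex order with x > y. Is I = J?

Since reduced Gröbner bases are canonical representatives of ideals under a given ordering, it suffices to compute and compare them.
Buchberger on the first generating set:
f_1 = x + 4y² - 5, LT = x.
f_2 = 2xy + x + 1, LT = xy.

S(f_1,f_2): lcm = xy. S = -½x + 4y³ - 5y - ½.
  leading term x: subtract (-½)·f_1 from -½x + 4y³ - 5y - ½ → 4y³ + 2y² - 5y - 3
  leading term y³: no divisor's leading term divides it; move 4y³ to the remainder.
  leading term y²: no divisor's leading term divides it; move 2y² to the remainder.
  leading term y: no divisor's leading term divides it; move -5y to the remainder.
  leading term 1: no divisor's leading term divides it; move -3 to the remainder.
  remainder 4y³ + 2y² - 5y - 3 ≠ 0; add g_3 = 4y³ + 2y² - 5y - 3 to the basis.

The other S-polynomials (S(f_1,g_3), S(f_2,g_3)) all reduce to 0 modulo the current basis, so we have a Gröbner basis.
Inter-reduce: drop elements whose leading term is divisible by another's, tail-reduce, and make monic.
Reduced Gröbner basis: {x + 4y² - 5, y³ + ½y² - 5/4y - ¾}.

Buchberger on the second generating set:
h_1 = 2x + 8y² - 10, LT = x.
h_2 = -10xy - 5x - 5, LT = xy.

S(h_1,h_2): lcm = xy. S = -½x + 4y³ - 5y - ½.
  leading term x: subtract (-¼)·h_1 from -½x + 4y³ - 5y - ½ → 4y³ + 2y² - 5y - 3
  leading term y³: no divisor's leading term divides it; move 4y³ to the remainder.
  leading term y²: no divisor's leading term divides it; move 2y² to the remainder.
  leading term y: no divisor's leading term divides it; move -5y to the remainder.
  leading term 1: no divisor's leading term divides it; move -3 to the remainder.
  remainder 4y³ + 2y² - 5y - 3 ≠ 0; add k_3 = 4y³ + 2y² - 5y - 3 to the basis.

The other S-polynomials (S(h_1,k_3), S(h_2,k_3)) all reduce to 0 modulo the current basis, so we have a Gröbner basis.
Inter-reduce: drop elements whose leading term is divisible by another's, tail-reduce, and make monic.
Reduced Gröbner basis: {x + 4y² - 5, y³ + ½y² - 5/4y - ¾}.

Same reduced basis, so the two generating sets span the same ideal.

Yes, the ideals are equal.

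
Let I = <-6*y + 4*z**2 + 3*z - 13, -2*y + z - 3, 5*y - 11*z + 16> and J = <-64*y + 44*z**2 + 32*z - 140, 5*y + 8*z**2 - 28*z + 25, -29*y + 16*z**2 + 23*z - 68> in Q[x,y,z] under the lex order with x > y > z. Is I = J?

For a fixed monomial order, each ideal has a unique reduced Gröbner basis; comparing bases decides equality.
Buchberger on the first generating set:
f_1 = -6*y + 4*z**2 + 3*z - 13, LT = y.
f_2 = -2*y + z - 3, LT = y.
f_3 = 5*y - 11*z + 16, LT = y.

S(f_1,f_2): lcm = y. S = -2/3*z**2 + 2/3.
  reduce S modulo (f_1, f_2, f_3):
  remainder -2/3*z**2 + 2/3 ≠ 0; add g_4 = -2/3*z**2 + 2/3 to the basis.

S(f_1,f_3): lcm = y. S = -2/3*z**2 + 17/10*z - 31/30.
  reduce S modulo (f_1, f_2, f_3, g_4):
  remainder 17/10*z - 17/10 ≠ 0; add g_5 = 17/10*z - 17/10 to the basis.

The other S-polynomials (S(f_2,f_3), S(f_1,g_4), S(f_2,g_4), S(f_3,g_4), S(f_1,g_5), S(f_2,g_5), S(f_3,g_5), S(g_4,g_5)) all reduce to 0 modulo the current basis, so we have a Gröbner basis.
Inter-reduce: drop elements whose leading term is divisible by another's, tail-reduce, and make monic.
Reduced Gröbner basis: {y + 1, z - 1}.

Buchberger on the second generating set:
h_1 = -64*y + 44*z**2 + 32*z - 140, LT = y.
h_2 = 5*y + 8*z**2 - 28*z + 25, LT = y.
h_3 = -29*y + 16*z**2 + 23*z - 68, LT = y.

S(h_1,h_2): lcm = y. S = -183/80*z**2 + 51/10*z - 45/16.
  reduce S modulo (h_1, h_2, h_3):
  remainder -183/80*z**2 + 51/10*z - 45/16 ≠ 0; add k_4 = -183/80*z**2 + 51/10*z - 45/16 to the basis.

S(h_1,h_3): lcm = y. S = -63/464*z**2 + 17/58*z - 73/464.
  reduce S modulo (h_1, h_2, h_3, k_4):
  remainder -17/1769*z + 17/1769 ≠ 0; add k_5 = -17/1769*z + 17/1769 to the basis.

The other S-polynomials (S(h_2,h_3), S(h_1,k_4), S(h_2,k_4), S(h_3,k_4), S(h_1,k_5), S(h_2,k_5), S(h_3,k_5), S(k_4,k_5)) all reduce to 0 modulo the current basis, so we have a Gröbner basis.
Inter-reduce: drop elements whose leading term is divisible by another's, tail-reduce, and make monic.
Reduced Gröbner basis: {y + 1, z - 1}.

Same reduced basis, so the two generating sets span the same ideal.

Yes, the ideals are equal.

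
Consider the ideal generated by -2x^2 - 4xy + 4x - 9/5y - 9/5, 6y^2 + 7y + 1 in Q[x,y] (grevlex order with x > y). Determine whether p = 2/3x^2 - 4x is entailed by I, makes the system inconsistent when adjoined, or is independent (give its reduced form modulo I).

2/3x^2 - 4x is independent of I; its normal form modulo I is -4/3xy - 8/3x - 3/5y - 3/5.

First compute the reduced Gröbner basis of I by Buchberger's algorithm.
f_1 = -2x^2 - 4xy + 4x - 9/5y - 9/5, LT = x^2.
f_2 = 6y^2 + 7y + 1, LT = y^2.

S(f_1,f_2): leading monomials are coprime, so the S-polynomial reduces to 0 (Buchberger's first criterion).
Every S-polynomial of the final basis reduces to 0, so we have a Gröbner basis.
Inter-reduce: drop elements whose leading term is divisible by another's, tail-reduce, and make monic.
Reduced Gröbner basis: {x^2 + 2xy - 2x + 9/10y + 9/10, y^2 + 7/6y + 1/6}.
Label its elements g_1 = x^2 + 2xy - 2x + 9/10y + 9/10, g_2 = y^2 + 7/6y + 1/6.

Reduce p = 2/3x^2 - 4x modulo G:
  leading term x^2: subtract (2/3)·g_1 from 2/3x^2 - 4x → -4/3xy - 8/3x - 3/5y - 3/5
  leading term xy: no divisor's leading term divides it; move -4/3xy to the remainder.
  leading term x: no divisor's leading term divides it; move -8/3x to the remainder.
  leading term y: no divisor's leading term divides it; move -3/5y to the remainder.
  leading term 1: no divisor's leading term divides it; move -3/5 to the remainder.
  normal form = -4/3xy - 8/3x - 3/5y - 3/5.
The normal form is nonzero, so p ∉ I. Since p minus its normal form lies in I, I + (p) = I + (r) where r = -4/3xy - 8/3x - 3/5y - 3/5; decide whether this ideal is the whole ring.
Run Buchberger on G together with r (pairs among the g_i already reduce to 0 since G is a Gröbner basis):
g_1 = x^2 + 2xy - 2x + 9/10y + 9/10, LT = x^2.
g_2 = y^2 + 7/6y + 1/6, LT = y^2.
r = -4/3xy - 8/3x - 3/5y - 3/5, LT = xy.

S(g_1,g_2): leading monomials are coprime, so the S-polynomial reduces to 0 (Buchberger's first criterion).
S(g_1,r): lcm = x^2y. S = 2xy^2 - 2x^2 - 49/20xy + 9/10y^2 - 9/20x + 9/10y.
  leading term xy^2: subtract (2x)·g_2 from 2xy^2 - 2x^2 - 49/20xy + 9/10y^2 - 9/20x + 9/10y → -2x^2 - 287/60xy + 9/10y^2 - 47/60x + 9/10y
  leading term x^2: subtract (-2)·g_1 from -2x^2 - 287/60xy + 9/10y^2 - 47/60x + 9/10y → -47/60xy + 9/10y^2 - 287/60x + 27/10y + 9/5
  leading term xy: subtract (47/80)·r from -47/60xy + 9/10y^2 - 287/60x + 27/10y + 9/5 → 9/10y^2 - 193/60x + 1221/400y + 861/400
  leading term y^2: subtract (9/10)·g_2 from 9/10y^2 - 193/60x + 1221/400y + 861/400 → -193/60x + 801/400y + 801/400
  leading term x: no divisor's leading term divides it; move -193/60x to the remainder.
  leading term y: no divisor's leading term divides it; move 801/400y to the remainder.
  leading term 1: no divisor's leading term divides it; move 801/400 to the remainder.
  remainder -193/60x + 801/400y + 801/400 ≠ 0; add m_4 = -193/60x + 801/400y + 801/400 to the basis.

S(g_2,r): lcm = xy^2. S = -5/6xy - 9/20y^2 + 1/6x - 9/20y.
  leading term xy: subtract (5/8)·r from -5/6xy - 9/20y^2 + 1/6x - 9/20y → -9/20y^2 + 11/6x - 3/40y + 3/8
  leading term y^2: subtract (-9/20)·g_2 from -9/20y^2 + 11/6x - 3/40y + 3/8 → 11/6x + 9/20y + 9/20
  leading term x: subtract (-110/193)·m_4 from 11/6x + 9/20y + 9/20 → 2457/1544y + 2457/1544
  leading term y: no divisor's leading term divides it; move 2457/1544y to the remainder.
  leading term 1: no divisor's leading term divides it; move 2457/1544 to the remainder.
  remainder 2457/1544y + 2457/1544 ≠ 0; add m_5 = 2457/1544y + 2457/1544 to the basis.

S(g_1,m_4): lcm = x^2. S = 10123/3860xy - 5317/3860x + 9/10y + 9/10.
  leading term xy: subtract (-30369/15440)·r from 10123/3860xy - 5317/3860x + 9/10y + 9/10 → -25563/3860x - 21627/77200y - 21627/77200
  leading term x: subtract (76689/37249)·m_4 from -25563/3860x - 21627/77200y - 21627/77200 → -656019/148996y - 656019/148996
  leading term y: subtract (-534/193)·m_5 from -656019/148996y - 656019/148996 → 0
  remainder 0.

S(g_2,m_4): leading monomials are coprime, so the S-polynomial reduces to 0 (Buchberger's first criterion).
S(r,m_4): lcm = xy. S = 2403/3860y^2 + 2x + 207/193y + 9/20.
  leading term y^2: subtract (2403/3860)·g_2 from 2403/3860y^2 + 2x + 207/193y + 9/20 → 2x + 2673/7720y + 2673/7720
  leading term x: subtract (-120/193)·m_4 from 2x + 2673/7720y + 2673/7720 → 2457/1544y + 2457/1544
  leading term y: subtract (1)·m_5 from 2457/1544y + 2457/1544 → 0
  remainder 0.

S(g_1,m_5): leading monomials are coprime, so the S-polynomial reduces to 0 (Buchberger's first criterion).
S(g_2,m_5): lcm = y^2. S = 1/6y + 1/6.
  leading term y: subtract (772/7371)·m_5 from 1/6y + 1/6 → 0
  remainder 0.

S(r,m_5): lcm = xy. S = x + 9/20y + 9/20.
  leading term x: subtract (-60/193)·m_4 from x + 9/20y + 9/20 → 207/193y + 207/193
  leading term y: subtract (184/273)·m_5 from 207/193y + 207/193 → 0
  remainder 0.

S(m_4,m_5): leading monomials are coprime, so the S-polynomial reduces to 0 (Buchberger's first criterion).
Every S-polynomial of the final basis reduces to 0, so we have a Gröbner basis.
Inter-reduce: drop elements whose leading term is divisible by another's, tail-reduce, and make monic.
Reduced Gröbner basis: {x, y + 1}.
The reduced Gröbner basis of I + (p) is {x, y + 1} ≠ {1}, a proper ideal, so the enlarged system stays consistent: p is independent of I, with normal form -4/3xy - 8/3x - 3/5y - 3/5.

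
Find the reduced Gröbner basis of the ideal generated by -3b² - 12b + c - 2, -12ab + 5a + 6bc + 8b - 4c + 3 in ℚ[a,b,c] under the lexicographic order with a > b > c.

The reduced Gröbner basis is the canonical form of the ideal for this ordering.

f_1 = -3b² - 12b + c - 2, LT = b².
f_2 = -12ab + 5a + 6bc + 8b - 4c + 3, LT = ab.

S(f_1,f_2): lcm = ab². S = 53/12ab - ⅓ac + ⅔a + ½b²c + ⅔b² - ⅓bc + ¼b.
  leading term ab: subtract (-53/144)·f_2 from 53/12ab - ⅓ac + ⅔a + ½b²c + ⅔b² - ⅓bc + ¼b → -⅓ac + 361/144a + ½b²c + ⅔b² + 15/8bc + 115/36b - 53/36c + 53/48
  leading term ac: no divisor's leading term divides it; move -⅓ac to the remainder.
  leading term a: no divisor's leading term divides it; move 361/144a to the remainder.
  leading term b²c: subtract (-⅙c)·f_1 from ½b²c + ⅔b² + 15/8bc + 115/36b - 53/36c + 53/48 → ⅔b² - ⅛bc + 115/36b + ⅙c² - 65/36c + 53/48
  leading term b²: subtract (-2/9)·f_1 from ⅔b² - ⅛bc + 115/36b + ⅙c² - 65/36c + 53/48 → -⅛bc + 19/36b + ⅙c² - 19/12c + 95/144
  leading term bc: no divisor's leading term divides it; move -⅛bc to the remainder.
  leading term b: no divisor's leading term divides it; move 19/36b to the remainder.
  leading term c²: no divisor's leading term divides it; move ⅙c² to the remainder.
  leading term c: no divisor's leading term divides it; move -19/12c to the remainder.
  leading term 1: no divisor's leading term divides it; move 95/144 to the remainder.
  remainder -⅓ac + 361/144a - ⅛bc + 19/36b + ⅙c² - 19/12c + 95/144 ≠ 0; add g_3 = -⅓ac + 361/144a - ⅛bc + 19/36b + ⅙c² - 19/12c + 95/144 to the basis.

The other S-polynomials (S(f_1,g_3), S(f_2,g_3)) all reduce to 0 modulo the current basis, so we have a Gröbner basis.

G = {ab - 5/12a - ½bc - ⅔b + ⅓c - ¼, ac - 361/48a + ⅜bc - 19/12b - ½c² + 19/4c - 95/48, b² + 4b - ⅓c + ⅔}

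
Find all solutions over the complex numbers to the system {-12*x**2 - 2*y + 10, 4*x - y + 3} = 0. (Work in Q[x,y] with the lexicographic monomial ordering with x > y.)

{(-1, -1), (1/3, 13/3)}

Compute a lex Gröbner basis by Buchberger's algorithm.
f_1 = -12*x**2 - 2*y + 10, LT = x**2.
f_2 = 4*x - y + 3, LT = x.

S(f_1,f_2): lcm = x**2. S = 1/4*x*y - 3/4*x + 1/6*y - 5/6.
  reduce S modulo (f_1, f_2):
  remainder 1/16*y**2 - 5/24*y - 13/48 ≠ 0; add h_3 = 1/16*y**2 - 5/24*y - 13/48 to the basis.

The other S-polynomials (S(f_1,h_3), S(f_2,h_3)) all reduce to 0 modulo the current basis, so we have a Gröbner basis.
Inter-reduce: drop elements whose leading term is divisible by another's, tail-reduce, and make monic.
Reduced Gröbner basis: {x - 1/4*y + 3/4, y**2 - 10/3*y - 13/3}.

Elimination: the polynomial y**2 - 10/3*y - 13/3 lies in the elimination ideal for y, so y ∈ {-1, 13/3}. For each such y, the remaining basis elements (now univariate) give the rest of the solution.
  y = -1: the earlier basis element becomes x + 1 = 0, giving x = -1 — point (-1, -1).
  y = 13/3: the earlier basis element becomes x - 1/3 = 0, giving x = 1/3 — point (1/3, 13/3).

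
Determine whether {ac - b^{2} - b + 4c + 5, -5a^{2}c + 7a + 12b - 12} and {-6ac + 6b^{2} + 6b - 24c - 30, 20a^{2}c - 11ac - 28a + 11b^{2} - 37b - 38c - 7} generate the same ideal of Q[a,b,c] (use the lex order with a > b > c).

Two ideals are equal iff their reduced Gröbner bases coincide (the reduced basis is unique for a fixed ordering).
Buchberger on the first generating set:
f_1 = ac - b^{2} - b + 4c + 5, LT = ac.
f_2 = -5a^{2}c + 7a + 12b - 12, LT = a^{2}c.

S(f_1,f_2): lcm = a^{2}c. S = -ab^{2} - ab + 4ac + \tfrac{32}{5}a + \tfrac{12}{5}b - \tfrac{12}{5}.
  reduce S modulo (f_1, f_2):
  remainder -ab^{2} - ab + \tfrac{32}{5}a + 4b^{2} + \tfrac{32}{5}b - 16c - \tfrac{112}{5} ≠ 0; add g_3 = -ab^{2} - ab + \tfrac{32}{5}a + 4b^{2} + \tfrac{32}{5}b - 16c - \tfrac{112}{5} to the basis.

S(f_1,g_3): lcm = ab^{2}c. S = -abc + \tfrac{32}{5}ac - b^{4} - b^{3} + 8b^{2}c + 5b^{2} + \tfrac{32}{5}bc - 16c^{2} - \tfrac{112}{5}c.
  reduce S modulo (f_1, f_2, g_3):
  remainder -b^{4} - 2b^{3} + 8b^{2}c + \tfrac{52}{5}b^{2} + \tfrac{52}{5}bc + \tfrac{57}{5}b - 16c^{2} - 48c - 32 ≠ 0; add g_4 = -b^{4} - 2b^{3} + 8b^{2}c + \tfrac{52}{5}b^{2} + \tfrac{52}{5}bc + \tfrac{57}{5}b - 16c^{2} - 48c - 32 to the basis.

The other S-polynomials (S(f_2,g_3), S(f_1,g_4), S(f_2,g_4), S(g_3,g_4)) all reduce to 0 modulo the current basis, so we have a Gröbner basis.
Inter-reduce: drop elements whose leading term is divisible by another's, tail-reduce, and make monic.
Reduced Gröbner basis: {ab^{2} + ab - \tfrac{32}{5}a - 4b^{2} - \tfrac{32}{5}b + 16c + \tfrac{112}{5}, ac - b^{2} - b + 4c + 5, b^{4} + 2b^{3} - 8b^{2}c - \tfrac{52}{5}b^{2} - \tfrac{52}{5}bc - \tfrac{57}{5}b + 16c^{2} + 48c + 32}.

Buchberger on the second generating set:
h_1 = -6ac + 6b^{2} + 6b - 24c - 30, LT = ac.
h_2 = 20a^{2}c - 11ac - 28a + 11b^{2} - 37b - 38c - 7, LT = a^{2}c.

S(h_1,h_2): lcm = a^{2}c. S = -ab^{2} - ab + \tfrac{91}{20}ac + \tfrac{32}{5}a - \tfrac{11}{20}b^{2} + \tfrac{37}{20}b + \tfrac{19}{10}c + \tfrac{7}{20}.
  reduce S modulo (h_1, h_2):
  remainder -ab^{2} - ab + \tfrac{32}{5}a + 4b^{2} + \tfrac{32}{5}b - \tfrac{163}{10}c - \tfrac{112}{5} ≠ 0; add k_3 = -ab^{2} - ab + \tfrac{32}{5}a + 4b^{2} + \tfrac{32}{5}b - \tfrac{163}{10}c - \tfrac{112}{5} to the basis.

S(h_1,k_3): lcm = ab^{2}c. S = -abc + \tfrac{32}{5}ac - b^{4} - b^{3} + 8b^{2}c + 5b^{2} + \tfrac{32}{5}bc - \tfrac{163}{10}c^{2} - \tfrac{112}{5}c.
  reduce S modulo (h_1, h_2, k_3):
  remainder -b^{4} - 2b^{3} + 8b^{2}c + \tfrac{52}{5}b^{2} + \tfrac{52}{5}bc + \tfrac{57}{5}b - \tfrac{163}{10}c^{2} - 48c - 32 ≠ 0; add k_4 = -b^{4} - 2b^{3} + 8b^{2}c + \tfrac{52}{5}b^{2} + \tfrac{52}{5}bc + \tfrac{57}{5}b - \tfrac{163}{10}c^{2} - 48c - 32 to the basis.

The other S-polynomials (S(h_2,k_3), S(h_1,k_4), S(h_2,k_4), S(k_3,k_4)) all reduce to 0 modulo the current basis, so we have a Gröbner basis.
Inter-reduce: drop elements whose leading term is divisible by another's, tail-reduce, and make monic.
Reduced Gröbner basis: {ab^{2} + ab - \tfrac{32}{5}a - 4b^{2} - \tfrac{32}{5}b + \tfrac{163}{10}c + \tfrac{112}{5}, ac - b^{2} - b + 4c + 5, b^{4} + 2b^{3} - 8b^{2}c - \tfrac{52}{5}b^{2} - \tfrac{52}{5}bc - \tfrac{57}{5}b + \tfrac{163}{10}c^{2} + 48c + 32}.

The bases are distinct; the ideals are different.

No, the ideals differ.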